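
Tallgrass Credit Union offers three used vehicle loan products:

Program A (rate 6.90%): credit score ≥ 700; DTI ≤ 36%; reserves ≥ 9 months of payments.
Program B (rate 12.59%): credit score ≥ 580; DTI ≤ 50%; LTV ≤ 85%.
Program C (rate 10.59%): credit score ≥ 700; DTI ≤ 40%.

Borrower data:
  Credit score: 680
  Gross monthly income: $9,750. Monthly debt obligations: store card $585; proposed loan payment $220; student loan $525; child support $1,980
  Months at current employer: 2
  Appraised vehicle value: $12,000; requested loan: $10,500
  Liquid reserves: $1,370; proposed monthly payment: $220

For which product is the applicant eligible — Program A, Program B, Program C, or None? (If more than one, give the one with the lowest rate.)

None

Total debts = (585 + 220 + 525 + 1,980) = 3,310; DTI = 3,310/9,750 = 33.9%.
LTV = 10,500/12,000 = 87.5%.
Reserves = 1,370/220 = 6.2 months.
Program A: score 680 < 700; DTI 33.9% ≤ 36%; reserves 6.2 < 9 mo → does not qualify.
Program B: score 680 ≥ 580; DTI 33.9% ≤ 50%; LTV 87.5% > 85% → does not qualify.
Program C: score 680 < 700; DTI 33.9% ≤ 40% → does not qualify.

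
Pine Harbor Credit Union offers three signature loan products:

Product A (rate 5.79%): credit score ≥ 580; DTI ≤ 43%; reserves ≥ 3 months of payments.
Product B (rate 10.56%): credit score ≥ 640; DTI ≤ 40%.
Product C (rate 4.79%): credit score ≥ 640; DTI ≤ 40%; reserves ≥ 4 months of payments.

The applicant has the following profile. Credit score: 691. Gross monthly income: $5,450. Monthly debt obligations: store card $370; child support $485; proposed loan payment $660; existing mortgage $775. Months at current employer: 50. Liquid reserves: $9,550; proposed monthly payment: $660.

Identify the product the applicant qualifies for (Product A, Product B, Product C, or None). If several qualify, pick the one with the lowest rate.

Total debts = (370 + 485 + 660 + 775) = 2,290; DTI = 2,290/5,450 = 42%.
Reserves = 9,550/660 = 14.5 months.
Product A: score 691 ≥ 580; DTI 42% ≤ 43%; reserves 14.5 ≥ 3 mo → qualifies.
Product B: score 691 ≥ 640; DTI 42% > 40% → does not qualify.
Product C: score 691 ≥ 640; DTI 42% > 40%; reserves 14.5 ≥ 4 mo → does not qualify.

Product A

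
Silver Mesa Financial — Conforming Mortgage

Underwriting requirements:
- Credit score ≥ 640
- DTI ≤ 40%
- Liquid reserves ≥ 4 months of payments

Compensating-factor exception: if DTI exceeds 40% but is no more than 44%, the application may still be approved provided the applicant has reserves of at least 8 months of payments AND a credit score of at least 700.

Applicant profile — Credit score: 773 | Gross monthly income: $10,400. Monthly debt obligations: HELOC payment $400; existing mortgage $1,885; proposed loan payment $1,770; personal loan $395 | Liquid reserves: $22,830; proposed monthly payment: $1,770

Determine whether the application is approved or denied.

Approved

Credit score 773 ≥ 640 (meets base)
Total debts = (400 + 1,885 + 1,770 + 395) = 4,450. DTI = 4,450/10,400 = 42.8% > 40% — standard DTI limit exceeded.
Liquid reserves cover 22,830/1,770 = 12.9 months — ≥ 4 required
42.8% falls in the override range (40%–44%), so the compensating-factor test applies.
Reserves 12.9 ≥ 8 months; credit score 773 ≥ 700.
Both compensating conditions met → exception applies.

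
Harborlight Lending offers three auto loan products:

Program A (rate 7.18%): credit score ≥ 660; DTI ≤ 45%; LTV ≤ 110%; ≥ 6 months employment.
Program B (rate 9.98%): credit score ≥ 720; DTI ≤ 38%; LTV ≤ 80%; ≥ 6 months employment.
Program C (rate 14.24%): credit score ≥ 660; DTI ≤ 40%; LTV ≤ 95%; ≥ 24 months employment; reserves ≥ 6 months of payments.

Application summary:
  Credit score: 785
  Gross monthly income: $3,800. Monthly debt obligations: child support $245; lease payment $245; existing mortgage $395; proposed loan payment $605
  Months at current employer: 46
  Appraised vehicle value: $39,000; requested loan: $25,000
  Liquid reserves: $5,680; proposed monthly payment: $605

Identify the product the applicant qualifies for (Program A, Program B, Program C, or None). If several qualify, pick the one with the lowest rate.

Total debts = (245 + 245 + 395 + 605) = 1,490; DTI = 1,490/3,800 = 39.2%.
LTV = 25,000/39,000 = 64.1%.
Reserves = 5,680/605 = 9.4 months.
Program A: score 785 ≥ 660; DTI 39.2% ≤ 45%; LTV 64.1% ≤ 110%; employment 46 ≥ 6 mo → qualifies.
Program B: score 785 ≥ 720; DTI 39.2% > 38%; LTV 64.1% ≤ 80%; employment 46 ≥ 6 mo → does not qualify.
Program C: score 785 ≥ 660; DTI 39.2% ≤ 40%; LTV 64.1% ≤ 95%; employment 46 ≥ 24 mo; reserves 9.4 ≥ 6 mo → qualifies.
Qualifying: Program A, Program C. Lowest rate is 7.18% → Program A.

Program A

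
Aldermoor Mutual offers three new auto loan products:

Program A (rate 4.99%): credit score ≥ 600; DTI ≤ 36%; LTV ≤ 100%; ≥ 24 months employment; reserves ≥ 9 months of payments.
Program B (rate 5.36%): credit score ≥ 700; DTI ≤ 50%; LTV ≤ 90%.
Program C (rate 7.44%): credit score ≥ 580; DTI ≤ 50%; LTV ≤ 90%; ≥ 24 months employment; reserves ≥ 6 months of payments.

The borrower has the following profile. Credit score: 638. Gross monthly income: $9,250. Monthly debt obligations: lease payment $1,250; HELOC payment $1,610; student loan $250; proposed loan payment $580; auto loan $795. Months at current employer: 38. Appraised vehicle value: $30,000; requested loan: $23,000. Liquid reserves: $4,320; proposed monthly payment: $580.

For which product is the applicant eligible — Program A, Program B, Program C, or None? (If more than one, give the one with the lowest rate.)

Total debts = (1,250 + 1,610 + 250 + 580 + 795) = 4,485; DTI = 4,485/9,250 = 48.5%.
LTV = 23,000/30,000 = 76.7%.
Reserves = 4,320/580 = 7.4 months.
Program A: score 638 ≥ 600; DTI 48.5% > 36%; LTV 76.7% ≤ 100%; employment 38 ≥ 24 mo; reserves 7.4 < 9 mo → does not qualify.
Program B: score 638 < 700; DTI 48.5% ≤ 50%; LTV 76.7% ≤ 90% → does not qualify.
Program C: score 638 ≥ 580; DTI 48.5% ≤ 50%; LTV 76.7% ≤ 90%; employment 38 ≥ 24 mo; reserves 7.4 ≥ 6 mo → qualifies.

Program C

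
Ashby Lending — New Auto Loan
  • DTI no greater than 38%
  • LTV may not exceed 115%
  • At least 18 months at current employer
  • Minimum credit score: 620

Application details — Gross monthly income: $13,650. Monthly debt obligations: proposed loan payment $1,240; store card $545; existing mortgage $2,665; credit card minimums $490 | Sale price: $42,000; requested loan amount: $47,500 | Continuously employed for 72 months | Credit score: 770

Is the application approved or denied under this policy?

Approved

Total monthly debts = (1,240 + 545 + 2,665 + 490) = 4,940. DTI = 4,940/13,650 = 36.2% ≤ 38%
LTV: 47,500 ÷ 42,000 = 113.1%, within 115% cap
Employment 72 ≥ 18 months
Credit score 770 ≥ 620 (meets)
All criteria satisfied.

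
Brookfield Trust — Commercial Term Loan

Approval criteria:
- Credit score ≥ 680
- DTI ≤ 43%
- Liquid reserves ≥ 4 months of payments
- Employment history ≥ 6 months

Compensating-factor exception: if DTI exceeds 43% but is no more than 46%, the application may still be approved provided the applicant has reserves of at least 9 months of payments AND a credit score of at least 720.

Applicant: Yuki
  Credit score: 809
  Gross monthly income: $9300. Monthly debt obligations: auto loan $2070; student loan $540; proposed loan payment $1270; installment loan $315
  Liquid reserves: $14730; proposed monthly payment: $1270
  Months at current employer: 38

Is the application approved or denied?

Approved

Credit score 809 ≥ 680 (meets base)
Total debts = (2,070 + 540 + 1,270 + 315) = 4,195. DTI: 4,195 ÷ 9,300 = 45.1%, over the 43% base limit.
Reserves = 14,730/1,270 = 11.6 months ≥ 4
Employment 38 ≥ 6 months
45.1% falls in the override range (43%–46%), so the compensating-factor test applies.
Reserves 11.6 ≥ 9 months; credit score 809 ≥ 720.
Both compensating conditions met → exception applies.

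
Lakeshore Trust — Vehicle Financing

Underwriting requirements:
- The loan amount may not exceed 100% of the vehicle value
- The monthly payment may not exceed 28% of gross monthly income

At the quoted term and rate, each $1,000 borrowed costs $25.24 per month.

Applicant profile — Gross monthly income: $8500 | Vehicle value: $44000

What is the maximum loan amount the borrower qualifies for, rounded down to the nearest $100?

Payment cap: 28% × $8,500 = $2,380/month.
At $25.24 per $1,000, that supports 2,380/25.24 × 1,000 ≈ $94,294 → $94,200.
LTV cap: 100% × $44,000 = $44,000 → $44,000.
Binding constraint: loan-to-value.

$44,000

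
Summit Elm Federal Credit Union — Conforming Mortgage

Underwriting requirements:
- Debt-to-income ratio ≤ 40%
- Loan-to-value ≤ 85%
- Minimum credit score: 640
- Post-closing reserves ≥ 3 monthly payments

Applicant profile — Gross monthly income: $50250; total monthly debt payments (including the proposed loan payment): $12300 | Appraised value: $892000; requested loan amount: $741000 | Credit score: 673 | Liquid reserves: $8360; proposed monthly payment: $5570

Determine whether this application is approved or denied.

Denied

DTI: 12,300 ÷ 50,250 = 24.5%, within the 40% cap
LTV: 741,000 ÷ 892,000 = 83.1%, within 85% cap
Credit score 673 ≥ 640 (meets)
Reserves: 8,360 ÷ 5,570 = 1.5 months (below 3-month minimum)
Fails on reserves.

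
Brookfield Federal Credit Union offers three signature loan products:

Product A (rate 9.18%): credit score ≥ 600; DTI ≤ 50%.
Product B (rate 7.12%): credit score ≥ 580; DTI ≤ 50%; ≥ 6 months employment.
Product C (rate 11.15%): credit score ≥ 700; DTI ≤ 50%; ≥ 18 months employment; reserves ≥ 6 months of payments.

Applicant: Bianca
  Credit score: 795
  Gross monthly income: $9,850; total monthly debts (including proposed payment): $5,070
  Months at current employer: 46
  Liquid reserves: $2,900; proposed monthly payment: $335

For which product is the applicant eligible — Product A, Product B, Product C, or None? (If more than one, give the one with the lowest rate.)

None

DTI = 5,070/9,850 = 51.5%.
Reserves = 2,900/335 = 8.7 months.
Product A: score 795 ≥ 600; DTI 51.5% > 50% → does not qualify.
Product B: score 795 ≥ 580; DTI 51.5% > 50%; employment 46 ≥ 6 mo → does not qualify.
Product C: score 795 ≥ 700; DTI 51.5% > 50%; employment 46 ≥ 18 mo; reserves 8.7 ≥ 6 mo → does not qualify.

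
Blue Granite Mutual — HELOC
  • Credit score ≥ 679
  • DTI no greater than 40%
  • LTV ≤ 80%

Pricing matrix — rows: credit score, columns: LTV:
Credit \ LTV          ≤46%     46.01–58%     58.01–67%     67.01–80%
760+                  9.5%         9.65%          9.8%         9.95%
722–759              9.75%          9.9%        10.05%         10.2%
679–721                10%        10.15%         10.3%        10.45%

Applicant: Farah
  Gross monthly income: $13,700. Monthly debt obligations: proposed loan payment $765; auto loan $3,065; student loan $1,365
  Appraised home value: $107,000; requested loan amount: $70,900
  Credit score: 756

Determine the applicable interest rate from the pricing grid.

10.05%

Credit score 756 ≥ 679; Total monthly debts = (765 + 3,065 + 1,365) = 5,195. DTI: 5,195 ÷ 13,700 = 37.9%, within the 40% cap
Loan-to-value = 70,900/107,000 = 66.3% — pass (80% max)
Row: 756 falls in 722–759. Column: 66.3% falls in 58.01–67%. Rate = 10.05%.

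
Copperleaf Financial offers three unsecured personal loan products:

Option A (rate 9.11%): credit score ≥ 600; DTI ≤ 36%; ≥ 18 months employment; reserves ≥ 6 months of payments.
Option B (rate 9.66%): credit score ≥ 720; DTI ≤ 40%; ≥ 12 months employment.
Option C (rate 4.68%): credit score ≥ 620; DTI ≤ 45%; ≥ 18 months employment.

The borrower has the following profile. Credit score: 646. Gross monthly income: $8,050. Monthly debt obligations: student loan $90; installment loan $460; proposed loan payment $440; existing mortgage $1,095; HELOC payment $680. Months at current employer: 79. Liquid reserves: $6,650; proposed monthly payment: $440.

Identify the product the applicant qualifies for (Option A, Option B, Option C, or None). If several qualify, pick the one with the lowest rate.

Option C

Total debts = (90 + 460 + 440 + 1,095 + 680) = 2,765; DTI = 2,765/8,050 = 34.3%.
Reserves = 6,650/440 = 15.1 months.
Option A: score 646 ≥ 600; DTI 34.3% ≤ 36%; employment 79 ≥ 18 mo; reserves 15.1 ≥ 6 mo → qualifies.
Option B: score 646 < 720; DTI 34.3% ≤ 40%; employment 79 ≥ 12 mo → does not qualify.
Option C: score 646 ≥ 620; DTI 34.3% ≤ 45%; employment 79 ≥ 18 mo → qualifies.
Qualifying: Option A, Option C. Lowest rate is 4.68% → Option C.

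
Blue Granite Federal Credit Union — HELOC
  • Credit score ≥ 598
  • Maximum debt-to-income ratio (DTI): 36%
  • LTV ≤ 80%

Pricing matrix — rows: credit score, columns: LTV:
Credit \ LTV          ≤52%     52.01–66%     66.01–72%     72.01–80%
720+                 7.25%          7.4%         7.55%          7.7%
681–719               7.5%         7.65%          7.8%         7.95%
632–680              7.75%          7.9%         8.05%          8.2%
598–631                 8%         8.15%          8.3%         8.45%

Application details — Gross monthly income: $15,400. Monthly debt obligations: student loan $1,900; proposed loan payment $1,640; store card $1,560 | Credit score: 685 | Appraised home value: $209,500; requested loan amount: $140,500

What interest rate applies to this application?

Credit score 685 ≥ 598; Total monthly debts = (1,900 + 1,640 + 1,560) = 5,100. DTI: 5,100 ÷ 15,400 = 33.1%, within the 36% cap
LTV = 140,500/209,500 = 67.1% ≤ 80%
Credit 685 → row 681–719; LTV 67.1% → column 66.01–72%. Grid cell → 7.8%.

7.8%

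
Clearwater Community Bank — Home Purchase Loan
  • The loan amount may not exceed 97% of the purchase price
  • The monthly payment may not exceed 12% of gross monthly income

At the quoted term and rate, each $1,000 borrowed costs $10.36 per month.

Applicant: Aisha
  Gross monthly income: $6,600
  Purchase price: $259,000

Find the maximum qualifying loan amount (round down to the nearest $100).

$76,400

Payment cap: 12% × $6,600 = $792/month.
At $10.36 per $1,000, that supports 792/10.36 × 1,000 ≈ $76,447 → $76,400.
LTV cap: 97% × $259,000 = $251,230 → $251,200.
Binding constraint: payment-to-income.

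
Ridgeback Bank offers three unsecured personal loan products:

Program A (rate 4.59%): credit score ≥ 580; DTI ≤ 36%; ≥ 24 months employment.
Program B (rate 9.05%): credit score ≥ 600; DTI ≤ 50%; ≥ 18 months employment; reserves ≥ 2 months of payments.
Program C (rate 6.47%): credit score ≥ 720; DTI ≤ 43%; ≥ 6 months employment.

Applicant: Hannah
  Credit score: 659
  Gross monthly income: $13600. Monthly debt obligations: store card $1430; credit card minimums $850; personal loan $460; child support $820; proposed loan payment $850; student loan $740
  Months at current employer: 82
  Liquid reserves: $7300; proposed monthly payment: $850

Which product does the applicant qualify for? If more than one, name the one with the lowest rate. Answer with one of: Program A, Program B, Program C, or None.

Program B

Total debts = (1,430 + 850 + 460 + 820 + 850 + 740) = 5,150; DTI = 5,150/13,600 = 37.9%.
Reserves = 7,300/850 = 8.6 months.
Program A: score 659 ≥ 580; DTI 37.9% > 36%; employment 82 ≥ 24 mo → does not qualify.
Program B: score 659 ≥ 600; DTI 37.9% ≤ 50%; employment 82 ≥ 18 mo; reserves 8.6 ≥ 2 mo → qualifies.
Program C: score 659 < 720; DTI 37.9% ≤ 43%; employment 82 ≥ 6 mo → does not qualify.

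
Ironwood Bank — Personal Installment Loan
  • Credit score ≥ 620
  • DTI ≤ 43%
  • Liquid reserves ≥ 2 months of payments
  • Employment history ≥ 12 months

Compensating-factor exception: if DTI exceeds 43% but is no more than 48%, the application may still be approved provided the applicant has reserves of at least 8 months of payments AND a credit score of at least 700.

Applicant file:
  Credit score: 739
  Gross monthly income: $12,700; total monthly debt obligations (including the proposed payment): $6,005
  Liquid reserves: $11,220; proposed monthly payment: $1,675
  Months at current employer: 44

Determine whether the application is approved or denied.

Denied

Credit score 739 ≥ 620 (meets base)
DTI = 6,005/12,700 = 47.3% > 43% — standard DTI limit exceeded.
Reserves: 11,220 ÷ 1,675 = 6.7 months (meets 2-month minimum)
Employment 44 ≥ 12 months
47.3% falls in the override range (43%–48%), so the compensating-factor test applies.
Override check — reserves: 6.7 mo (short of 8); score: 739 (ok).
Compensating-factor requirement not fully met.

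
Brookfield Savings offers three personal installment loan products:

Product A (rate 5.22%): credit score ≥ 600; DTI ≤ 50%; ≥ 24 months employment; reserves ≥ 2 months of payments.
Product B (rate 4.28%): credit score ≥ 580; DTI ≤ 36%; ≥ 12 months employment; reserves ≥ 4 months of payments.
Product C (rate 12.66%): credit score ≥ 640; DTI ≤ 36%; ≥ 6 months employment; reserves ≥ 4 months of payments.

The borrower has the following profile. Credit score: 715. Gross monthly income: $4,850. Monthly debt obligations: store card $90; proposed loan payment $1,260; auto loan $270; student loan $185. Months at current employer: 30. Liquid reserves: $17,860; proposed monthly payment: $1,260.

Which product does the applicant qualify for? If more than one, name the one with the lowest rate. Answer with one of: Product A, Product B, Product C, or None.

Product A

Total debts = (90 + 1,260 + 270 + 185) = 1,805; DTI = 1,805/4,850 = 37.2%.
Reserves = 17,860/1,260 = 14.2 months.
Product A: score 715 ≥ 600; DTI 37.2% ≤ 50%; employment 30 ≥ 24 mo; reserves 14.2 ≥ 2 mo → qualifies.
Product B: score 715 ≥ 580; DTI 37.2% > 36%; employment 30 ≥ 12 mo; reserves 14.2 ≥ 4 mo → does not qualify.
Product C: score 715 ≥ 640; DTI 37.2% > 36%; employment 30 ≥ 6 mo; reserves 14.2 ≥ 4 mo → does not qualify.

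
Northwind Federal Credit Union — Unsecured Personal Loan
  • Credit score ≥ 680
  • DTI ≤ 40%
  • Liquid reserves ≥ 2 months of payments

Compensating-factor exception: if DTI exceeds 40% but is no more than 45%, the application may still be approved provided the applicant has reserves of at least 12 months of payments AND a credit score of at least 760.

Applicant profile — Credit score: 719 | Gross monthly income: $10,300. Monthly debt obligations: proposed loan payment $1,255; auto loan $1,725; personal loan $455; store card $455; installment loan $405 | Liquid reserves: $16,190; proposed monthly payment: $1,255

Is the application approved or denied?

Denied

Credit score 719 ≥ 680 (meets base)
Total debts = (1,255 + 1,725 + 455 + 455 + 405) = 4,295. DTI: 4,295 ÷ 10,300 = 41.7%, over the 40% base limit.
Reserves = 16,190/1,255 = 12.9 months ≥ 2
DTI 41.7% is within the 40%–45% exception band; checking compensating factors.
Override check — reserves: 12.9 mo (ok); score: 719 (below 760).
Override conditions not both satisfied; exception does not apply.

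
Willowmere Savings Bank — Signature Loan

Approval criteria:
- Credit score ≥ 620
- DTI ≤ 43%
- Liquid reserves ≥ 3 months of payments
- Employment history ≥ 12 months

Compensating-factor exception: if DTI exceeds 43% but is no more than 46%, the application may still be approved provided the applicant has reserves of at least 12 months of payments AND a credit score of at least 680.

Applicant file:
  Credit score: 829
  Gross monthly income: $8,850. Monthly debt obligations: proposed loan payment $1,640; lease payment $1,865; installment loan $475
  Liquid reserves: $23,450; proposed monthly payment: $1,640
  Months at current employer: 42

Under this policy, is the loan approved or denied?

Approved

Credit score 829 ≥ 620 (meets base)
Total debts = (1,640 + 1,865 + 475) = 3,980. DTI: 3,980 ÷ 8,850 = 45%, over the 43% base limit.
Reserves = 23,450/1,640 = 14.3 months ≥ 3
Employment 42 ≥ 12 months
DTI 45% is within the 43%–46% exception band; checking compensating factors.
Override check — reserves: 14.3 mo (ok); score: 829 (ok).
Both compensating conditions met → exception applies.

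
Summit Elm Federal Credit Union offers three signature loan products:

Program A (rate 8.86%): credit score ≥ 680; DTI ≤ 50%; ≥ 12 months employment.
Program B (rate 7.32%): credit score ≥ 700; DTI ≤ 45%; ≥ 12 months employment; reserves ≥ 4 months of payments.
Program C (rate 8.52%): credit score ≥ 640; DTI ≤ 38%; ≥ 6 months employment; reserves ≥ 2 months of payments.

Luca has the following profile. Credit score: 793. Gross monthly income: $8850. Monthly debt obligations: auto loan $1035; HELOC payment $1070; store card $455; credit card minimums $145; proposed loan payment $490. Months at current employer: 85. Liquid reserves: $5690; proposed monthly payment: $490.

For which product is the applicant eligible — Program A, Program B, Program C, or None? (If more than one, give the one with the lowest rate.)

Total debts = (1,035 + 1,070 + 455 + 145 + 490) = 3,195; DTI = 3,195/8,850 = 36.1%.
Reserves = 5,690/490 = 11.6 months.
Program A: score 793 ≥ 680; DTI 36.1% ≤ 50%; employment 85 ≥ 12 mo → qualifies.
Program B: score 793 ≥ 700; DTI 36.1% ≤ 45%; employment 85 ≥ 12 mo; reserves 11.6 ≥ 4 mo → qualifies.
Program C: score 793 ≥ 640; DTI 36.1% ≤ 38%; employment 85 ≥ 6 mo; reserves 11.6 ≥ 2 mo → qualifies.
Qualifying: Program A, Program B, Program C. Lowest rate is 7.32% → Program B.

Program B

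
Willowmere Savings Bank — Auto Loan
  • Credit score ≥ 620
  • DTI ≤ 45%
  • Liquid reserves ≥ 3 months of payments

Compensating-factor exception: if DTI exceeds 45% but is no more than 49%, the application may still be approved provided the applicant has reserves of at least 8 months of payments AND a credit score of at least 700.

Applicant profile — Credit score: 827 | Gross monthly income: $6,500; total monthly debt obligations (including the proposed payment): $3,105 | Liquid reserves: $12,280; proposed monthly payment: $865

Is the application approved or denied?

Approved

Credit score 827 ≥ 620 (meets base)
DTI = 3,105/6,500 = 47.8% > 45% — standard DTI limit exceeded.
Reserves: 12,280 ÷ 865 = 14.2 months (meets 3-month minimum)
DTI 47.8% is within the 45%–49% exception band; checking compensating factors.
Override check — reserves: 14.2 mo (ok); score: 827 (ok).
Both override conditions satisfied; DTI exception granted.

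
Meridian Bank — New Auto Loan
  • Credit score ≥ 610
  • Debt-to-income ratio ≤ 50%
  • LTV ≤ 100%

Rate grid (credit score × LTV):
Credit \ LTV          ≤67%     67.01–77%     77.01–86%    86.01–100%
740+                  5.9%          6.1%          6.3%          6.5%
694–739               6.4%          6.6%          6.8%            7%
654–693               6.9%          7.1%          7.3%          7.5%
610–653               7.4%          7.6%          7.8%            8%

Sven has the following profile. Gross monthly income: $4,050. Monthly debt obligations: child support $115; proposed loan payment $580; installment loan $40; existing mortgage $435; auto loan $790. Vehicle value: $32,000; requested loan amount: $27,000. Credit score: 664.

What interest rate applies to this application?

7.3%

Credit score 664 ≥ 610; Total monthly debts = (115 + 580 + 40 + 435 + 790) = 1,960. DTI: 1,960 ÷ 4,050 = 48.4%, within the 50% cap
LTV = 27,000/32,000 = 84.4% ≤ 100%
Row: 664 falls in 654–693. Column: 84.4% falls in 77.01–86%. Rate = 7.3%.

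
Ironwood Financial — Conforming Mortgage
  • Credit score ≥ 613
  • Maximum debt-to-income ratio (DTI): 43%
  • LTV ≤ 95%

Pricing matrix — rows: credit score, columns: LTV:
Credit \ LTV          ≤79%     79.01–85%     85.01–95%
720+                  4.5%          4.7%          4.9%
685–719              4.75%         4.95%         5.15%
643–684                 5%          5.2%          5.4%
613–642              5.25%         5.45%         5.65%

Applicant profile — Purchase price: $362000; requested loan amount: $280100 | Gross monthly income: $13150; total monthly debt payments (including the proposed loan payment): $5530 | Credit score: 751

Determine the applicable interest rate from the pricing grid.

4.5%

Credit score 751 ≥ 613; Debt-to-income = 5,530/13,150 = 42.1% — meets 43% limit
LTV = 280,100/362,000 = 77.4% ≤ 95%
Row: 751 falls in 720+. Column: 77.4% falls in ≤79%. Rate = 4.5%.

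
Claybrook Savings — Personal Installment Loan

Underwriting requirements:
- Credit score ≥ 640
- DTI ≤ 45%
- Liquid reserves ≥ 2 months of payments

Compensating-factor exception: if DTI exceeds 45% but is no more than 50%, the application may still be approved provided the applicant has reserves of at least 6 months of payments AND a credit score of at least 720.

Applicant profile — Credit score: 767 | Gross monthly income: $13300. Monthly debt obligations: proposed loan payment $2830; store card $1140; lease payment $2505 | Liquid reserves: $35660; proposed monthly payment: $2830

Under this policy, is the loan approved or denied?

Approved

Credit score 767 ≥ 640 (meets base)
Total debts = (2,830 + 1,140 + 2,505) = 6,475. DTI: 6,475 ÷ 13,300 = 48.7%, over the 45% base limit.
Reserves: 35,660 ÷ 2,830 = 12.6 months (meets 2-month minimum)
DTI 48.7% is within the 45%–50% exception band; checking compensating factors.
Reserves 12.6 ≥ 6 months; credit score 767 ≥ 720.
Both override conditions satisfied; DTI exception granted.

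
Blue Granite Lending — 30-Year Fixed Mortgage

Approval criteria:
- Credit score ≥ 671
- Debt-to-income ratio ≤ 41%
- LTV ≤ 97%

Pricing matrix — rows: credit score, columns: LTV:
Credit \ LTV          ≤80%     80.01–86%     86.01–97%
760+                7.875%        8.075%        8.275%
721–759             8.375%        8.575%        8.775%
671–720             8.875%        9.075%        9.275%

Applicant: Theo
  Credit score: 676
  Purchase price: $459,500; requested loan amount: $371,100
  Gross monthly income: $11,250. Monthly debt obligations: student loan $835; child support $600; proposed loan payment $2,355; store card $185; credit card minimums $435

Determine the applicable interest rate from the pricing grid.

9.075%

Credit score 676 ≥ 671; Total monthly debts = (835 + 600 + 2,355 + 185 + 435) = 4,410. Debt-to-income = 4,410/11,250 = 39.2% — meets 41% limit
Loan-to-value = 371,100/459,500 = 80.8% — pass (97% max)
Credit 676 → row 671–720; LTV 80.8% → column 80.01–86%. Grid cell → 9.075%.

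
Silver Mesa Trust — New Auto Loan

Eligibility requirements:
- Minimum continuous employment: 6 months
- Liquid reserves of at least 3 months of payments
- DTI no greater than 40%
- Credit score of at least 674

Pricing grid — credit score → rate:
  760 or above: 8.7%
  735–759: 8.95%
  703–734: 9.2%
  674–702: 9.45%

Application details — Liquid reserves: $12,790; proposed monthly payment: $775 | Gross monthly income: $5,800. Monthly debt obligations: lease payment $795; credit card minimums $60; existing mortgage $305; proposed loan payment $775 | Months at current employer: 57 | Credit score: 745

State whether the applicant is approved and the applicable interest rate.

Approved at 8.95%

Credit score 745 ≥ 674 (meets minimum)
Employment 57 ≥ 6 months
Total monthly debts = (795 + 60 + 305 + 775) = 1,935. DTI = 1,935/5,800 = 33.4% ≤ 40%
Reserves = 12,790/775 = 16.5 months ≥ 3
All requirements met. Score 745 falls in the 735–759 tier → 8.95%.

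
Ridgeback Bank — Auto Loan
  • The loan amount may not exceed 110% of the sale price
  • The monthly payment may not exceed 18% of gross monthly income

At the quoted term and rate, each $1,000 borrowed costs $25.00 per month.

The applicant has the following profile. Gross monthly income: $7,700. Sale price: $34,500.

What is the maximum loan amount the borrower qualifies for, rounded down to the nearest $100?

Payment cap: 18% × $7,700 = $1,386/month.
At $25.00 per $1,000, that supports 1,386/25.00 × 1,000 ≈ $55,440 → $55,400.
LTV cap: 110% × $34,500 = $37,950 → $37,900.
Binding constraint: loan-to-value.

$37,900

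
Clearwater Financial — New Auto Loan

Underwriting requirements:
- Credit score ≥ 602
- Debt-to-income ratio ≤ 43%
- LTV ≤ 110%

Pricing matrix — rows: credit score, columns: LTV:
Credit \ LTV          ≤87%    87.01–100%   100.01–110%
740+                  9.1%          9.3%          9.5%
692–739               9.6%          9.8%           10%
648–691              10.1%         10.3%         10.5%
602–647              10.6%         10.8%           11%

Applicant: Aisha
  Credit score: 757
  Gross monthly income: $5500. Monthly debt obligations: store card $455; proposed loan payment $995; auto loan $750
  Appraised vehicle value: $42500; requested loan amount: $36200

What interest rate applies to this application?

Credit score 757 ≥ 602; Total monthly debts = (455 + 995 + 750) = 2,200. DTI: 2,200 ÷ 5,500 = 40%, within the 43% cap
Loan-to-value = 36,200/42,500 = 85.2% — pass (110% max)
Credit 757 → row 740+; LTV 85.2% → column ≤87%. Grid cell → 9.1%.

9.1%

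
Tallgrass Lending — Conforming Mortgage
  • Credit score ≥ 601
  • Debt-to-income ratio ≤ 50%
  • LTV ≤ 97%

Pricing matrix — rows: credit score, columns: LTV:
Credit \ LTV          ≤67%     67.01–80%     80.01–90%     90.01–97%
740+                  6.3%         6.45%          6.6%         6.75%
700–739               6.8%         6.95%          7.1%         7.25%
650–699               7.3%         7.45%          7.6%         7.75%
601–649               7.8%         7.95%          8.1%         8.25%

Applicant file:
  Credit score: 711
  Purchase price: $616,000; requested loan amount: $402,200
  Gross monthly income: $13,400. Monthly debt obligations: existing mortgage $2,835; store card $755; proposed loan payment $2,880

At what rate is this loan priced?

Credit score 711 ≥ 601; Total monthly debts = (2,835 + 755 + 2,880) = 6,470. DTI: 6,470 ÷ 13,400 = 48.3%, within the 50% cap
LTV = 402,200/616,000 = 65.3% ≤ 97%
Score 711 is in the 700–739 band; LTV 65.3% is in the ≤67% band → 6.8%.

6.8%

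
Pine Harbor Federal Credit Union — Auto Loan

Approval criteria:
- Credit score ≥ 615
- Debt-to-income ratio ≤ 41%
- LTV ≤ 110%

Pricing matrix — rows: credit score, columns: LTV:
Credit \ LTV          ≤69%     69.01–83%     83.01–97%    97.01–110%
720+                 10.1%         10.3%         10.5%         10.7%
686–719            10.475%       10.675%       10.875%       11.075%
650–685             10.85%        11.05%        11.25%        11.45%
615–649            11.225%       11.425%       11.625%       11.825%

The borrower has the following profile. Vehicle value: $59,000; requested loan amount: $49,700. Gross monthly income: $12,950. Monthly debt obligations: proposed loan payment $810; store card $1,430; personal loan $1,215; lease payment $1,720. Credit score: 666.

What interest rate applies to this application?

Credit score 666 ≥ 615; Total monthly debts = (810 + 1,430 + 1,215 + 1,720) = 5,175. DTI = 5,175/12,950 = 40% ≤ 41%
Loan-to-value = 49,700/59,000 = 84.2% — pass (110% max)
Score 666 is in the 650–685 band; LTV 84.2% is in the 83.01–97% band → 11.25%.

11.25%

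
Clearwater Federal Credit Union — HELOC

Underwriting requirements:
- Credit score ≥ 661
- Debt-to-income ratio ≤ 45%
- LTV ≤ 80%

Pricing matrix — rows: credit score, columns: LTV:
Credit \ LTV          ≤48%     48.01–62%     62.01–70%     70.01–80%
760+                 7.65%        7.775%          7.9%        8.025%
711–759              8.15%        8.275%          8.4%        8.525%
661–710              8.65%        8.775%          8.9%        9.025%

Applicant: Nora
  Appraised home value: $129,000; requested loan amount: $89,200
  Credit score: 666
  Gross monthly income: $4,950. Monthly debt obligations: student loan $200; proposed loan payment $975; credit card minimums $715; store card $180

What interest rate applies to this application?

Credit score 666 ≥ 661; Total monthly debts = (200 + 975 + 715 + 180) = 2,070. Debt-to-income = 2,070/4,950 = 41.8% — meets 45% limit
LTV = 89,200/129,000 = 69.1% ≤ 80%
Credit 666 → row 661–710; LTV 69.1% → column 62.01–70%. Grid cell → 8.9%.

8.9%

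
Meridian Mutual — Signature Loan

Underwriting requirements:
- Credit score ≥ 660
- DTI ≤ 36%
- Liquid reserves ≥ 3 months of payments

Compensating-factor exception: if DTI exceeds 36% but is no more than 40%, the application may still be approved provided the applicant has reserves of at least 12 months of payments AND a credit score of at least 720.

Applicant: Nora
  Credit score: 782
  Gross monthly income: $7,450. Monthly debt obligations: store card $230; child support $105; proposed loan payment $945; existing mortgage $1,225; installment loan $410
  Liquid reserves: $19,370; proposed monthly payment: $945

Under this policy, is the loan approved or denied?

Approved

Credit score 782 ≥ 660 (meets base)
Total debts = (230 + 105 + 945 + 1,225 + 410) = 2,915. DTI: 2,915 ÷ 7,450 = 39.1%, over the 36% base limit.
Reserves: 19,370 ÷ 945 = 20.5 months (meets 3-month minimum)
39.1% falls in the override range (36%–40%), so the compensating-factor test applies.
Reserves 20.5 ≥ 12 months; credit score 782 ≥ 720.
Both override conditions satisfied; DTI exception granted.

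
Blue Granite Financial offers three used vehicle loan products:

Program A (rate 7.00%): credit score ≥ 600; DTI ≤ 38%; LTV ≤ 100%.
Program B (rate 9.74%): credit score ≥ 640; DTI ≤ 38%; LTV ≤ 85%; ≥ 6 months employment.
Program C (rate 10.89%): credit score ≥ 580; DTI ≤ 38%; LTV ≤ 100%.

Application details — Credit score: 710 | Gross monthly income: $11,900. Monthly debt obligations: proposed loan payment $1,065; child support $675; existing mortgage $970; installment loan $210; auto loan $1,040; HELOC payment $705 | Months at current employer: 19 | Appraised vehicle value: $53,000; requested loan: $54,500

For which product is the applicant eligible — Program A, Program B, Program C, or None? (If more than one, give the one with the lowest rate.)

None

Total debts = (1,065 + 675 + 970 + 210 + 1,040 + 705) = 4,665; DTI = 4,665/11,900 = 39.2%.
LTV = 54,500/53,000 = 102.8%.
Program A: score 710 ≥ 600; DTI 39.2% > 38%; LTV 102.8% > 100% → does not qualify.
Program B: score 710 ≥ 640; DTI 39.2% > 38%; LTV 102.8% > 85%; employment 19 ≥ 6 mo → does not qualify.
Program C: score 710 ≥ 580; DTI 39.2% > 38%; LTV 102.8% > 100% → does not qualify.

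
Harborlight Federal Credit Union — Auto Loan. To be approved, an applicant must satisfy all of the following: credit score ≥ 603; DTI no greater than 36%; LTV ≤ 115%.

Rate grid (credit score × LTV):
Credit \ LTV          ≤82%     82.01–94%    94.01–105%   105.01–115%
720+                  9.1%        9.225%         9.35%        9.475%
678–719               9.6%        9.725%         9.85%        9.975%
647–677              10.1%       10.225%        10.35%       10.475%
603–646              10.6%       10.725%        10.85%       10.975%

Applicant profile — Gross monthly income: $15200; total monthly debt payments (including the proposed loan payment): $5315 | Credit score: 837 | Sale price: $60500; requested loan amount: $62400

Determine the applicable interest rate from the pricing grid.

Credit score 837 ≥ 603; DTI = 5,315/15,200 = 35% ≤ 36%
Loan-to-value = 62,400/60,500 = 103.1% — pass (115% max)
Credit 837 → row 720+; LTV 103.1% → column 94.01–105%. Grid cell → 9.35%.

9.35%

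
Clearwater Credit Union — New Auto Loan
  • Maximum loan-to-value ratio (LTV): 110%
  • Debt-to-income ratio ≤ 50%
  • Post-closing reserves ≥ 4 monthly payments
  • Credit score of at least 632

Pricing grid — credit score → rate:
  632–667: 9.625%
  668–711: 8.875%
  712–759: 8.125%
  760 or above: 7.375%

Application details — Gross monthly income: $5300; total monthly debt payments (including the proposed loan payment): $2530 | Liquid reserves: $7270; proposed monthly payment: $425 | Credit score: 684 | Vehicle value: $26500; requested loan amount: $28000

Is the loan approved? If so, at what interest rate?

Approved at 8.875%

Credit score 684 ≥ 632 (meets minimum)
Liquid reserves cover 7,270/425 = 17.1 months — ≥ 4 required
Debt-to-income = 2,530/5,300 = 47.7% — meets 50% limit
LTV: 28,000 ÷ 26,500 = 105.7%, within 110% cap
All requirements met. Score 684 falls in the 668–711 tier → 8.875%.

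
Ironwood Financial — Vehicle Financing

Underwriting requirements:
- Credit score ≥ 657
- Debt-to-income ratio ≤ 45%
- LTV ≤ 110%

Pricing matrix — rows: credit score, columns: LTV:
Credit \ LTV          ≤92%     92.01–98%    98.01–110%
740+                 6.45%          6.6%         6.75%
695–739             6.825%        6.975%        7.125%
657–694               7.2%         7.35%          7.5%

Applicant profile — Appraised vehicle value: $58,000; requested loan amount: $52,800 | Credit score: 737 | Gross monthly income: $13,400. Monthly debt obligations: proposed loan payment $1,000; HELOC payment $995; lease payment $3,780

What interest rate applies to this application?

6.825%

Credit score 737 ≥ 657; Total monthly debts = (1,000 + 995 + 3,780) = 5,775. DTI: 5,775 ÷ 13,400 = 43.1%, within the 45% cap
LTV = 52,800/58,000 = 91% ≤ 110%
Row: 737 falls in 695–739. Column: 91% falls in ≤92%. Rate = 6.825%.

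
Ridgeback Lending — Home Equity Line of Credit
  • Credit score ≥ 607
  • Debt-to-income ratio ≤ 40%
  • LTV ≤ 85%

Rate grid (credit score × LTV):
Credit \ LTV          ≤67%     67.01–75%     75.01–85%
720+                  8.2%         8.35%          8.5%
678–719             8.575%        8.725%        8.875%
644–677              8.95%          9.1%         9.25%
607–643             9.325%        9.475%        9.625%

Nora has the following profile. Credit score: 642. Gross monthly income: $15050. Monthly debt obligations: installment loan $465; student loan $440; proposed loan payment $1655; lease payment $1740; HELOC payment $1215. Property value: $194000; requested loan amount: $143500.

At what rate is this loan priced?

9.475%

Credit score 642 ≥ 607; Total monthly debts = (465 + 440 + 1,655 + 1,740 + 1,215) = 5,515. DTI = 5,515/15,050 = 36.6% ≤ 40%
Loan-to-value = 143,500/194,000 = 74% — pass (85% max)
Score 642 is in the 607–643 band; LTV 74% is in the 67.01–75% band → 9.475%.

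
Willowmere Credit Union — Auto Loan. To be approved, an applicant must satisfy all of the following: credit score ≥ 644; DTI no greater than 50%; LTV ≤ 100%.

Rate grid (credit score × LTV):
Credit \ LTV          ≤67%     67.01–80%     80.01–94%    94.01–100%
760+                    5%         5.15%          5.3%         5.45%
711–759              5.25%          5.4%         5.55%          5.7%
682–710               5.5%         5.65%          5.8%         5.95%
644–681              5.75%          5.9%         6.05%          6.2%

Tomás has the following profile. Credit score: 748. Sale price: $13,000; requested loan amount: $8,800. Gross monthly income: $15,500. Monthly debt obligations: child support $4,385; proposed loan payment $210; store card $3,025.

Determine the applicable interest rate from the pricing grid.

Credit score 748 ≥ 644; Total monthly debts = (4,385 + 210 + 3,025) = 7,620. DTI: 7,620 ÷ 15,500 = 49.2%, within the 50% cap
LTV = 8,800/13,000 = 67.7% ≤ 100%
Credit 748 → row 711–759; LTV 67.7% → column 67.01–80%. Grid cell → 5.4%.

5.4%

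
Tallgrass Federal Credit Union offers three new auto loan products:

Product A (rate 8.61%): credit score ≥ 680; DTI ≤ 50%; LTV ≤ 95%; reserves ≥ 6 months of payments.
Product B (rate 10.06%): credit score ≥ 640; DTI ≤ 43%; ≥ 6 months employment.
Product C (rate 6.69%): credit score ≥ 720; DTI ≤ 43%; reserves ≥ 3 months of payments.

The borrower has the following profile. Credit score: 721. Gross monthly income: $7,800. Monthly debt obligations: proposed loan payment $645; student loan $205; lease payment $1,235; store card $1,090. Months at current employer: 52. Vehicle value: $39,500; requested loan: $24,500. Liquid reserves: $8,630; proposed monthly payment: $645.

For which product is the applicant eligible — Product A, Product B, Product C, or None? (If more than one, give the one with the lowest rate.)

Total debts = (645 + 205 + 1,235 + 1,090) = 3,175; DTI = 3,175/7,800 = 40.7%.
LTV = 24,500/39,500 = 62%.
Reserves = 8,630/645 = 13.4 months.
Product A: score 721 ≥ 680; DTI 40.7% ≤ 50%; LTV 62% ≤ 95%; reserves 13.4 ≥ 6 mo → qualifies.
Product B: score 721 ≥ 640; DTI 40.7% ≤ 43%; employment 52 ≥ 6 mo → qualifies.
Product C: score 721 ≥ 720; DTI 40.7% ≤ 43%; reserves 13.4 ≥ 3 mo → qualifies.
Qualifying: Product A, Product B, Product C. Lowest rate is 6.69% → Product C.

Product C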